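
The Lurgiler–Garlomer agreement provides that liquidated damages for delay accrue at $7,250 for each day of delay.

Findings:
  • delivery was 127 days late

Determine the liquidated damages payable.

Per-day damages: 127 × $7,250 = $920,750

$920,750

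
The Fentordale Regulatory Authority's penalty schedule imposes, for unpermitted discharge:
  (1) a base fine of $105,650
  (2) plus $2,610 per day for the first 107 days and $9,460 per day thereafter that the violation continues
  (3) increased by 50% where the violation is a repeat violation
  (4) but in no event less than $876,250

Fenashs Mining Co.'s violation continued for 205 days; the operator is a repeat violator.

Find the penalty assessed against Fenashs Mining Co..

First 107 days: 107 × $2,610 = $279,270
Remaining days: (205 − 107) × $9,460 = $927,080
Per-day component: $279,270 + $927,080 = $1,206,350
Base plus per-day: $105,650 + $1,206,350 = $1,312,000
Enhancement: 50% of $1,312,000 = $656,000
Enhanced fine: $1,312,000 + $656,000 = $1,968,000
Minimum $876,250: $1,968,000 meets the minimum, no increase.

$1,968,000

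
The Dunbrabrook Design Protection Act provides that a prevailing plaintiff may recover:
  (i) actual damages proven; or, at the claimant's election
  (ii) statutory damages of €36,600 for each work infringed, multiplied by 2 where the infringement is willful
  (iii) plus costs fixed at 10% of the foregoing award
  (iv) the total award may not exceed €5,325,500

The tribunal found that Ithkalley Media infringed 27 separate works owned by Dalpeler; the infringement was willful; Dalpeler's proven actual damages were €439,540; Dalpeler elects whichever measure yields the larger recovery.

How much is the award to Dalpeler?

Award: €2,174,040

Statutory damages: 27 × €36,600 = €988,200
Doubled: 2 × €988,200 = €1,976,400
Greater of actual damages (€439,540) or enhanced statutory damages (€1,976,400): €1,976,400
Costs: 10% of €1,976,400 = €197,640
Award plus costs: €1,976,400 + €197,640 = €2,174,040
Cap at €5,325,500: €2,174,040 is within the cap, no reduction.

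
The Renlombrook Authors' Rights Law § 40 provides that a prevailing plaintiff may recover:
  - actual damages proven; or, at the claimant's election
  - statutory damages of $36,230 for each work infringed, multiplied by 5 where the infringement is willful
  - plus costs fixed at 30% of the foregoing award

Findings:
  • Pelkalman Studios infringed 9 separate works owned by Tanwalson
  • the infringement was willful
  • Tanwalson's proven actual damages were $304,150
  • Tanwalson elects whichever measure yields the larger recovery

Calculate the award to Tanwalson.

Statutory damages: 9 × $36,230 = $326,070
Multiplied by 5: 5 × $326,070 = $1,630,350
Greater of actual damages ($304,150) or enhanced statutory damages ($1,630,350): $1,630,350
Costs: 30% of $1,630,350 = $489,105
Award plus costs: $1,630,350 + $489,105 = $2,119,455

$2,119,455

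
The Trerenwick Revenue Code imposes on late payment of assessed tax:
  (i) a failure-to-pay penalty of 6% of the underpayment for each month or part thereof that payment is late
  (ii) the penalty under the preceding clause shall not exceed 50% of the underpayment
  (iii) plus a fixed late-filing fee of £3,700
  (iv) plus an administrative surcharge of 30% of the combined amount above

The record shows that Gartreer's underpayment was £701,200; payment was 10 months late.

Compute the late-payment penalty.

£460,590

Accrued rate: 6% × 10 = 60%, capped at 50% → 50%
Failure-to-pay penalty: 50% of £701,200 = £350,600
Penalty before surcharge: £350,600 + £3,700 = £354,300
Administrative surcharge: 30% of £354,300 = £106,290
Total penalty: £354,300 + £106,290 = £460,590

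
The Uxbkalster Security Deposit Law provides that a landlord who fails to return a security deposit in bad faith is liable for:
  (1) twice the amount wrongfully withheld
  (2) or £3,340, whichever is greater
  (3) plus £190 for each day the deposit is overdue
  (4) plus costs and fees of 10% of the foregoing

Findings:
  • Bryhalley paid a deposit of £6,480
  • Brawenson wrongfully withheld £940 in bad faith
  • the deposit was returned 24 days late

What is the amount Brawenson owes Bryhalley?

£8,690

Doubled: 2 × £940 = £1,880
Minimum £3,340: £1,880 is below the minimum → £3,340
Late-return penalty: 24 × £190 = £4,560
Damages plus late penalty: £3,340 + £4,560 = £7,900
Costs and fees: 10% of £7,900 = £790
Total recovery: £7,900 + £790 = £8,690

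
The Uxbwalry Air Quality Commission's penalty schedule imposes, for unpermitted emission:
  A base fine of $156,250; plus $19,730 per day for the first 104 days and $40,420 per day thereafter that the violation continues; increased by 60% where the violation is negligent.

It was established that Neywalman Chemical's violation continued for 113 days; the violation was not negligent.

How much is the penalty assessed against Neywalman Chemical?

First 104 days: 104 × $19,730 = $2,051,920
Remaining days: (113 − 104) × $40,420 = $363,780
Per-day component: $2,051,920 + $363,780 = $2,415,700
Base plus per-day: $156,250 + $2,415,700 = $2,571,950
The violation was not negligent: no 60% increase.

$2,571,950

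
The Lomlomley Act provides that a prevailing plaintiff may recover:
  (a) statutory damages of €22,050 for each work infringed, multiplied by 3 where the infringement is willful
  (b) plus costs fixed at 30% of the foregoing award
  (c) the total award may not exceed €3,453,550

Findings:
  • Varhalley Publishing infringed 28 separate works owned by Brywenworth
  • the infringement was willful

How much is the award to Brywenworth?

€2,407,860

Statutory damages: 28 × €22,050 = €617,400
Trebled: 3 × €617,400 = €1,852,200
Costs: 30% of €1,852,200 = €555,660
Award plus costs: €1,852,200 + €555,660 = €2,407,860
Cap at €3,453,550: €2,407,860 is within the cap, no reduction.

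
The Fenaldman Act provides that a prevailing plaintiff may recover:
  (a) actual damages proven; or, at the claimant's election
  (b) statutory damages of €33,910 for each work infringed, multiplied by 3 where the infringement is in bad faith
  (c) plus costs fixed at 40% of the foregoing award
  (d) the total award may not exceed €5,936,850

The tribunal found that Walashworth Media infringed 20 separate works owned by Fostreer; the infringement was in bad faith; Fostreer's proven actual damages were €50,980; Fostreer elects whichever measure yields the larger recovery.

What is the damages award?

Award: €2,848,440

Statutory damages: 20 × €33,910 = €678,200
Trebled: 3 × €678,200 = €2,034,600
Greater of actual damages (€50,980) or enhanced statutory damages (€2,034,600): €2,034,600
Costs: 40% of €2,034,600 = €813,840
Award plus costs: €2,034,600 + €813,840 = €2,848,440
Cap at €5,936,850: €2,848,440 is within the cap, no reduction.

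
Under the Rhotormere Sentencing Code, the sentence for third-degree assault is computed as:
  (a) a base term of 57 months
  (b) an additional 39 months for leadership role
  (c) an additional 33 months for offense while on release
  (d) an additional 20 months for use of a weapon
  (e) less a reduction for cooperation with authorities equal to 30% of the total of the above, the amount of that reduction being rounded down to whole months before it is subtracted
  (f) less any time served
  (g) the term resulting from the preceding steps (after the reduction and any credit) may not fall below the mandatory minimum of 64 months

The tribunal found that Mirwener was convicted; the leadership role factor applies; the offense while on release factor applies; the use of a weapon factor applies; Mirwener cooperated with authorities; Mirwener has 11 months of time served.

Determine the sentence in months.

94 months

Leadership role enhancement: +39 months
Offense while on release enhancement: +33 months
Use of a weapon enhancement: +20 months
Adjusted term: 57 months + 39 months + 33 months + 20 months = 149 months
Cooperation with authorities reduction: 30% of 149 months = 44 months (rounded down)
After reduction: 149 − 44 = 105 months
Less time served: 105 months − 11 months = 94 months
Minimum 64 months: 94 months meets the minimum, no increase.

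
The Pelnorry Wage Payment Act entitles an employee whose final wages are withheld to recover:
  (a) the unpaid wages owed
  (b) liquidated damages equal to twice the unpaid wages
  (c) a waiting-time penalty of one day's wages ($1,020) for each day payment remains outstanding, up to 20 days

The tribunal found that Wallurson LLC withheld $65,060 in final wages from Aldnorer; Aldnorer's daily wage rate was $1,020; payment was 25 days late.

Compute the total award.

$215,580

Doubled: 2 × $65,060 = $130,120
Penalty days: min(25, 20) = 20
Waiting-time penalty: 20 × $1,020 = $20,400
Total award: $65,060 + $130,120 + $20,400 = $215,580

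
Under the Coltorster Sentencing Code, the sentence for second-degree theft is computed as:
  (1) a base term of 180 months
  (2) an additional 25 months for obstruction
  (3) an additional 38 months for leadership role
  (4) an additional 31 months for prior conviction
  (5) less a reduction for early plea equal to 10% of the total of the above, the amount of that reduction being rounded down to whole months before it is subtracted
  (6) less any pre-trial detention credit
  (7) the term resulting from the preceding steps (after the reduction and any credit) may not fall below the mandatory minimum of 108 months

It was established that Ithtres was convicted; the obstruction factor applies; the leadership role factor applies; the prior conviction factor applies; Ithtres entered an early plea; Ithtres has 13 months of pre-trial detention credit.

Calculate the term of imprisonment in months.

Obstruction enhancement: +25 months
Leadership role enhancement: +38 months
Prior conviction enhancement: +31 months
Adjusted term: 180 months + 25 months + 38 months + 31 months = 274 months
Early plea reduction: 10% of 274 months = 27 months (rounded down)
After reduction: 274 − 27 = 247 months
Less pre-trial detention credit: 247 months − 13 months = 234 months
Minimum 108 months: 234 months meets the minimum, no increase.

234 months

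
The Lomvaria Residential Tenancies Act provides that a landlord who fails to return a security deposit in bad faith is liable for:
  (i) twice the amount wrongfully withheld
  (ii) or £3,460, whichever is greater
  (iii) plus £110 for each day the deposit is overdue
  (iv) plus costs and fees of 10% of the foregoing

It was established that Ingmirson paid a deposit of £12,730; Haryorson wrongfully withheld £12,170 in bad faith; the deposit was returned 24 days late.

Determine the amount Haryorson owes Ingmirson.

Doubled: 2 × £12,170 = £24,340
Minimum £3,460: £24,340 meets the minimum, no increase.
Late-return penalty: 24 × £110 = £2,640
Damages plus late penalty: £24,340 + £2,640 = £26,980
Costs and fees: 10% of £26,980 = £2,698
Total recovery: £26,980 + £2,698 = £29,678

£29,678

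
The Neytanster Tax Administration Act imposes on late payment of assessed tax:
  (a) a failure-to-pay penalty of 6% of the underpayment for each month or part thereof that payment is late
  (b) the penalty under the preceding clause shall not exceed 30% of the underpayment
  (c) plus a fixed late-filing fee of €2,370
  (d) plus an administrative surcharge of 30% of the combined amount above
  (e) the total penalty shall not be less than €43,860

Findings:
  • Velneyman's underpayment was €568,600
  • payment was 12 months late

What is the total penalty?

Accrued rate: 6% × 12 = 72%, capped at 30% → 30%
Failure-to-pay penalty: 30% of €568,600 = €170,580
Penalty before surcharge: €170,580 + €2,370 = €172,950
Administrative surcharge: 30% of €172,950 = €51,885
Total penalty: €172,950 + €51,885 = €224,835
Minimum €43,860: €224,835 meets the minimum, no increase.

Penalty: €224,835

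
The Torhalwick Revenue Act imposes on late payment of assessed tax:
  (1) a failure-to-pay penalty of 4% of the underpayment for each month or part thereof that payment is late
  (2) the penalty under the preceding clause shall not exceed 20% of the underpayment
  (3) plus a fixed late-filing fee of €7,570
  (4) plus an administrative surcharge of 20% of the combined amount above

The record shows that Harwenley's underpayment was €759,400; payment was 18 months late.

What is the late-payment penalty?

Accrued rate: 4% × 18 = 72%, capped at 20% → 20%
Failure-to-pay penalty: 20% of €759,400 = €151,880
Penalty before surcharge: €151,880 + €7,570 = €159,450
Administrative surcharge: 20% of €159,450 = €31,890
Total penalty: €159,450 + €31,890 = €191,340

€191,340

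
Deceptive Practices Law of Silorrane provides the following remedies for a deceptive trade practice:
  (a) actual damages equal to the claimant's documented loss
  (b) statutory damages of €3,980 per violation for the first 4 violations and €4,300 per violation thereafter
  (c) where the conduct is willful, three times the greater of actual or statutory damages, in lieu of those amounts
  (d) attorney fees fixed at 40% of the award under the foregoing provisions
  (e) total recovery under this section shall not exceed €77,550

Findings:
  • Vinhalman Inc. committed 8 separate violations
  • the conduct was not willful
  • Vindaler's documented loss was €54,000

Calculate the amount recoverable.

€77,550

First 4 violations: 4 × €3,980 = €15,920
Remaining violations: (8 − 4) × €4,300 = €17,200
Statutory damages: €15,920 + €17,200 = €33,120
Conduct not willful: the in-lieu enhancement does not apply.
Actual plus statutory damages: €54,000 + €33,120 = €87,120
Attorney fees: 40% of €87,120 = €34,848
Total before cap: €87,120 + €34,848 = €121,968
Cap at €77,550: €121,968 exceeds the cap → €77,550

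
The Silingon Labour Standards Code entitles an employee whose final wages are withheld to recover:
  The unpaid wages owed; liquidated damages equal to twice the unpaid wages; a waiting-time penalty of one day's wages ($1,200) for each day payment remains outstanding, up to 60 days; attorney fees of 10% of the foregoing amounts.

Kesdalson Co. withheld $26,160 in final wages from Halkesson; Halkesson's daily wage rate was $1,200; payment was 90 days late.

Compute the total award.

Doubled: 2 × $26,160 = $52,320
Penalty days: min(90, 60) = 60
Waiting-time penalty: 60 × $1,200 = $72,000
Subtotal: $26,160 + $52,320 + $72,000 = $150,480
Attorney fees: 10% of $150,480 = $15,048
Total award: $150,480 + $15,048 = $165,528

$165,528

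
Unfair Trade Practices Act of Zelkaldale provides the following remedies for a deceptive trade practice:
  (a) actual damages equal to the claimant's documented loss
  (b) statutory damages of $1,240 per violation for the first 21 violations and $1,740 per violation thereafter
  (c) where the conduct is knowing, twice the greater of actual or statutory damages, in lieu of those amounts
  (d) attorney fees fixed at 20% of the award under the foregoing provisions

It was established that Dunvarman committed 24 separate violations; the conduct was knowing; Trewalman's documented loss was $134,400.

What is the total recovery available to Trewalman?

$322,560

First 21 violations: 21 × $1,240 = $26,040
Remaining violations: (24 − 21) × $1,740 = $5,220
Statutory damages: $26,040 + $5,220 = $31,260
Greater of actual damages ($134,400) or statutory damages ($31,260): $134,400
Doubled: 2 × $134,400 = $268,800
Attorney fees: 20% of $268,800 = $53,760
Total recovery: $268,800 + $53,760 = $322,560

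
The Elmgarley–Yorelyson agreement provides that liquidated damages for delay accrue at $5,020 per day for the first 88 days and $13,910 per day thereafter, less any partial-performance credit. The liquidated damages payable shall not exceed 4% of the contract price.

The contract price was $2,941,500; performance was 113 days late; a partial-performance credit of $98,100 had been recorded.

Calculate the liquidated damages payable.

First 88 days: 88 × $5,020 = $441,760
Remaining days: (113 − 88) × $13,910 = $347,750
Accrued per-day damages: $441,760 + $347,750 = $789,510
Less partial-performance credit: $789,510 − $98,100 = $691,410
Cap: 4% of $2,941,500 = $117,660
Cap at $117,660: $691,410 exceeds the cap → $117,660

$117,660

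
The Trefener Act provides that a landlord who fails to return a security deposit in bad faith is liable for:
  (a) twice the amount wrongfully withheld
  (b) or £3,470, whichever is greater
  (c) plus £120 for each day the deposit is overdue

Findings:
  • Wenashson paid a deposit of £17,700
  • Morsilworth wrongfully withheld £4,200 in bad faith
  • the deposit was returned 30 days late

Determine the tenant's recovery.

Doubled: 2 × £4,200 = £8,400
Minimum £3,470: £8,400 meets the minimum, no increase.
Late-return penalty: 30 × £120 = £3,600
Damages plus late penalty: £8,400 + £3,600 = £12,000

£12,000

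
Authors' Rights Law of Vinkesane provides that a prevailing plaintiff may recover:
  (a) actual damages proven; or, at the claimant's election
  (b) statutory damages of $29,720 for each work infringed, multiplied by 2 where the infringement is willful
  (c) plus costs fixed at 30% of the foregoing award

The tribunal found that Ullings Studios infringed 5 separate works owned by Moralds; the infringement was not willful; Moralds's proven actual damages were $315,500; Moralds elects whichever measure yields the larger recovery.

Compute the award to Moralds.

Statutory damages: 5 × $29,720 = $148,600
Infringement not willful: no ×2 enhancement.
Greater of actual damages ($315,500) or statutory damages ($148,600): $315,500
Costs: 30% of $315,500 = $94,650
Award plus costs: $315,500 + $94,650 = $410,150

$410,150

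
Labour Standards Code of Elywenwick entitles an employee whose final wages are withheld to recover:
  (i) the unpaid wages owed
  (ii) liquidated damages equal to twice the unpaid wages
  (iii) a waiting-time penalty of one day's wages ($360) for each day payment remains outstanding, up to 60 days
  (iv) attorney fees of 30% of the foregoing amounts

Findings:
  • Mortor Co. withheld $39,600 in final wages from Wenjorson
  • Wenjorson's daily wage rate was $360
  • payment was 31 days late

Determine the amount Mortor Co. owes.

$168,948

Doubled: 2 × $39,600 = $79,200
Penalty days: min(31, 60) = 31
Waiting-time penalty: 31 × $360 = $11,160
Subtotal: $39,600 + $79,200 + $11,160 = $129,960
Attorney fees: 30% of $129,960 = $38,988
Total award: $129,960 + $38,988 = $168,948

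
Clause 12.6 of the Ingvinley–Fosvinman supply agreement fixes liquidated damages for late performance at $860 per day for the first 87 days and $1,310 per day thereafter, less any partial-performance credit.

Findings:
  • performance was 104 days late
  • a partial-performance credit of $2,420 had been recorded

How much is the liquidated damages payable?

First 87 days: 87 × $860 = $74,820
Remaining days: (104 − 87) × $1,310 = $22,270
Accrued per-day damages: $74,820 + $22,270 = $97,090
Less partial-performance credit: $97,090 − $2,420 = $94,670

$94,670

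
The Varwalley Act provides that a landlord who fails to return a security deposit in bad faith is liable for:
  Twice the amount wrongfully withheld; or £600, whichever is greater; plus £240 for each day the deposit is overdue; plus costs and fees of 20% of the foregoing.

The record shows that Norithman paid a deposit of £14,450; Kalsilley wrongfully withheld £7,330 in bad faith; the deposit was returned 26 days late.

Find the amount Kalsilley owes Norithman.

£25,080

Doubled: 2 × £7,330 = £14,660
Minimum £600: £14,660 meets the minimum, no increase.
Late-return penalty: 26 × £240 = £6,240
Damages plus late penalty: £14,660 + £6,240 = £20,900
Costs and fees: 20% of £20,900 = £4,180
Total recovery: £20,900 + £4,180 = £25,080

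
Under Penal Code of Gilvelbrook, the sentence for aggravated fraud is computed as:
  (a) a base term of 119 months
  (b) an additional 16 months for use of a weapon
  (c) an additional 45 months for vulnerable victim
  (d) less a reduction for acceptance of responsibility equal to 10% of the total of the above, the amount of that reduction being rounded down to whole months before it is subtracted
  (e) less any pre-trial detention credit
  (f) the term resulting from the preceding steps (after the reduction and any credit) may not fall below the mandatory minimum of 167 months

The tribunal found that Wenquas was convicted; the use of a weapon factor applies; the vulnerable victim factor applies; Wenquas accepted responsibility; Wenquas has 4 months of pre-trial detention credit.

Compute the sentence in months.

167 months

Use of a weapon enhancement: +16 months
Vulnerable victim enhancement: +45 months
Adjusted term: 119 months + 16 months + 45 months = 180 months
Acceptance of responsibility reduction: 10% of 180 months = 18 months (rounded down)
After reduction: 180 − 18 = 162 months
Less pre-trial detention credit: 162 months − 4 months = 158 months
Minimum 167 months: 158 months is below the minimum → 167 months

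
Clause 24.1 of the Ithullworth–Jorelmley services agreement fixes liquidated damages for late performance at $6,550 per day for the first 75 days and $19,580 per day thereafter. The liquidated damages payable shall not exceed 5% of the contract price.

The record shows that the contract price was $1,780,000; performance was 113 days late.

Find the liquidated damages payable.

First 75 days: 75 × $6,550 = $491,250
Remaining days: (113 − 75) × $19,580 = $744,040
Accrued per-day damages: $491,250 + $744,040 = $1,235,290
Cap: 5% of $1,780,000 = $89,000
Cap at $89,000: $1,235,290 exceeds the cap → $89,000

$89,000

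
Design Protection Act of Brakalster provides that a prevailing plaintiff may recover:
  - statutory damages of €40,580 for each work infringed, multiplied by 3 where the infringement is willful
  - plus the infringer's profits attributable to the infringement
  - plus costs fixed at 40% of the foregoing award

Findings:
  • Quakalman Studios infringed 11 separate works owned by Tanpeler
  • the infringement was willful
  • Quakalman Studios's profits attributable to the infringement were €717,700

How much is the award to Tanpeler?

Statutory damages: 11 × €40,580 = €446,380
Trebled: 3 × €446,380 = €1,339,140
Combined award: €1,339,140 + €717,700 = €2,056,840
Costs: 40% of €2,056,840 = €822,736
Award plus costs: €2,056,840 + €822,736 = €2,879,576

€2,879,576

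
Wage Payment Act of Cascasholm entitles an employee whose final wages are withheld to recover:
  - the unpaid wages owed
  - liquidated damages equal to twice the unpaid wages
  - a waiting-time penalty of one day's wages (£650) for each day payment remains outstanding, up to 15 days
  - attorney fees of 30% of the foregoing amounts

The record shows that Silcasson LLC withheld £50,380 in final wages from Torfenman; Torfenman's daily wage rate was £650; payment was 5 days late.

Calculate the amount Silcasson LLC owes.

£200,707

Doubled: 2 × £50,380 = £100,760
Penalty days: min(5, 15) = 5
Waiting-time penalty: 5 × £650 = £3,250
Subtotal: £50,380 + £100,760 + £3,250 = £154,390
Attorney fees: 30% of £154,390 = £46,317
Total award: £154,390 + £46,317 = £200,707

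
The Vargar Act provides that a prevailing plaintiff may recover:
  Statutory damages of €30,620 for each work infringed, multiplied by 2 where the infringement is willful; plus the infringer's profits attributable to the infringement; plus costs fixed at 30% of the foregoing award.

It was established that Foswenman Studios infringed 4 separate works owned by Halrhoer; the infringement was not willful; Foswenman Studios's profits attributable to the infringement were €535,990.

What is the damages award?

€856,011

Statutory damages: 4 × €30,620 = €122,480
Infringement not willful: no ×2 enhancement.
Combined award: €122,480 + €535,990 = €658,470
Costs: 30% of €658,470 = €197,541
Award plus costs: €658,470 + €197,541 = €856,011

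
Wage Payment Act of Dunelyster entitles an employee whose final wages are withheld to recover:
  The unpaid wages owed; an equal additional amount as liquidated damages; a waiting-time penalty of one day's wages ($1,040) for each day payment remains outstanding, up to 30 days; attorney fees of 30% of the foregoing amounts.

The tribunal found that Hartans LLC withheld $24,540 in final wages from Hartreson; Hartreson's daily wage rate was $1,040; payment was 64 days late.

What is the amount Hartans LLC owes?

Liquidated damages (equal amount): $24,540
Penalty days: min(64, 30) = 30
Waiting-time penalty: 30 × $1,040 = $31,200
Subtotal: $24,540 + $24,540 + $31,200 = $80,280
Attorney fees: 30% of $80,280 = $24,084
Total award: $80,280 + $24,084 = $104,364

Total award: $104,364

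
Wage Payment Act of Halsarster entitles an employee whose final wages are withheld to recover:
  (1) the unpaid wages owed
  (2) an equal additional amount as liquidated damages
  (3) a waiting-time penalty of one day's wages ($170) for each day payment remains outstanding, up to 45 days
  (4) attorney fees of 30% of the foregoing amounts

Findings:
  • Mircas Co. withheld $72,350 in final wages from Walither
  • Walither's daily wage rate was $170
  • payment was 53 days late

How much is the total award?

$198,055

Liquidated damages (equal amount): $72,350
Penalty days: min(53, 45) = 45
Waiting-time penalty: 45 × $170 = $7,650
Subtotal: $72,350 + $72,350 + $7,650 = $152,350
Attorney fees: 30% of $152,350 = $45,705
Total award: $152,350 + $45,705 = $198,055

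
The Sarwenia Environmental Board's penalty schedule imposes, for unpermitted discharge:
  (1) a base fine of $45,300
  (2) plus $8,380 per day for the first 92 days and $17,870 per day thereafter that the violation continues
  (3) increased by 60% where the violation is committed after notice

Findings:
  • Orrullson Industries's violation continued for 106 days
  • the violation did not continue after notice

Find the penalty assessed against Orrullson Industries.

Civil penalty: $1,066,440

First 92 days: 92 × $8,380 = $770,960
Remaining days: (106 − 92) × $17,870 = $250,180
Per-day component: $770,960 + $250,180 = $1,021,140
Base plus per-day: $45,300 + $1,021,140 = $1,066,440
The violation did not continue after notice: no 60% increase.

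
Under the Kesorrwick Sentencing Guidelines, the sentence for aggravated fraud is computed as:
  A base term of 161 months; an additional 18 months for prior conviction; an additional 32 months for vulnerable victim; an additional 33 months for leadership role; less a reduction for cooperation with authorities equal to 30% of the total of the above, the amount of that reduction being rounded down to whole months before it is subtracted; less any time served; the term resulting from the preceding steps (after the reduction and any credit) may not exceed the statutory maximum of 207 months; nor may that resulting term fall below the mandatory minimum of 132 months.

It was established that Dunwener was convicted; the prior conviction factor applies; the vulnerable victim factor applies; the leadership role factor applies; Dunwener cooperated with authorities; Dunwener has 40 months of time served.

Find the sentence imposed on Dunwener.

Prior conviction enhancement: +18 months
Vulnerable victim enhancement: +32 months
Leadership role enhancement: +33 months
Adjusted term: 161 months + 18 months + 32 months + 33 months = 244 months
Cooperation with authorities reduction: 30% of 244 months = 73 months (rounded down)
After reduction: 244 − 73 = 171 months
Less time served: 171 months − 40 months = 131 months
Cap at 207 months: 131 months is within the cap, no reduction.
Minimum 132 months: 131 months is below the minimum → 132 months

Sentence: 132 months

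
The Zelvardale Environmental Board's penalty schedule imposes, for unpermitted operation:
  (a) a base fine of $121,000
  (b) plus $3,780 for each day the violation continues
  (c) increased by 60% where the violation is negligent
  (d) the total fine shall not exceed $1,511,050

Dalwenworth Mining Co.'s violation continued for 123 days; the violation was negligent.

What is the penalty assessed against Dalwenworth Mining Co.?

$937,504

Per-day component: 123 × $3,780 = $464,940
Base plus per-day: $121,000 + $464,940 = $585,940
Enhancement: 60% of $585,940 = $351,564
Enhanced fine: $585,940 + $351,564 = $937,504
Cap at $1,511,050: $937,504 is within the cap, no reduction.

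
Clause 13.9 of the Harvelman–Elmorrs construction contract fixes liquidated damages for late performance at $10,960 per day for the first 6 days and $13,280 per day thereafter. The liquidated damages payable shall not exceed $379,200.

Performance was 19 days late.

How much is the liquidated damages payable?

First 6 days: 6 × $10,960 = $65,760
Remaining days: (19 − 6) × $13,280 = $172,640
Accrued per-day damages: $65,760 + $172,640 = $238,400
Cap at $379,200: $238,400 is within the cap, no reduction.

$238,400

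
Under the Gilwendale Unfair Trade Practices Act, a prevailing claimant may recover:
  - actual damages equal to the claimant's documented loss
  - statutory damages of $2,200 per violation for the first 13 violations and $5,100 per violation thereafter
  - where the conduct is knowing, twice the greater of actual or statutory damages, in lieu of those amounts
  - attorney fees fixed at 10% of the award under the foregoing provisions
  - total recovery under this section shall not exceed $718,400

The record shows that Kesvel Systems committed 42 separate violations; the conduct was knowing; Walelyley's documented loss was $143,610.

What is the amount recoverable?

First 13 violations: 13 × $2,200 = $28,600
Remaining violations: (42 − 13) × $5,100 = $147,900
Statutory damages: $28,600 + $147,900 = $176,500
Greater of actual damages ($143,610) or statutory damages ($176,500): $176,500
Doubled: 2 × $176,500 = $353,000
Attorney fees: 10% of $353,000 = $35,300
Total before cap: $353,000 + $35,300 = $388,300
Cap at $718,400: $388,300 is within the cap, no reduction.

$388,300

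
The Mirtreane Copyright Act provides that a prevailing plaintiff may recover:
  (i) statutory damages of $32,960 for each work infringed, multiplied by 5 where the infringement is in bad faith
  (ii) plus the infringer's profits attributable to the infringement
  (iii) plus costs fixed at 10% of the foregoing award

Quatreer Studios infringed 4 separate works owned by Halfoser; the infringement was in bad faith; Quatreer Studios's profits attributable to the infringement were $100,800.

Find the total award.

Statutory damages: 4 × $32,960 = $131,840
Multiplied by 5: 5 × $131,840 = $659,200
Combined award: $659,200 + $100,800 = $760,000
Costs: 10% of $760,000 = $76,000
Award plus costs: $760,000 + $76,000 = $836,000

$836,000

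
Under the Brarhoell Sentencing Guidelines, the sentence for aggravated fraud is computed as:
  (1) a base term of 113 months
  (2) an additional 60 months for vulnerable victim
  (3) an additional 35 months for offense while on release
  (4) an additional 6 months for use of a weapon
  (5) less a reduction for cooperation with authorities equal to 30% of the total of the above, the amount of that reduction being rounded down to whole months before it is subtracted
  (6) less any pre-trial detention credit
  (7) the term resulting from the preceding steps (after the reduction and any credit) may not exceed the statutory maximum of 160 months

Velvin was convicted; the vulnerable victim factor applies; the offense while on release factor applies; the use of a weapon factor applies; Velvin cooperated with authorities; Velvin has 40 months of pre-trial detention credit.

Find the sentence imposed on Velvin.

110 months

Vulnerable victim enhancement: +60 months
Offense while on release enhancement: +35 months
Use of a weapon enhancement: +6 months
Adjusted term: 113 months + 60 months + 35 months + 6 months = 214 months
Cooperation with authorities reduction: 30% of 214 months = 64 months (rounded down)
After reduction: 214 − 64 = 150 months
Less pre-trial detention credit: 150 months − 40 months = 110 months
Cap at 160 months: 110 months is within the cap, no reduction.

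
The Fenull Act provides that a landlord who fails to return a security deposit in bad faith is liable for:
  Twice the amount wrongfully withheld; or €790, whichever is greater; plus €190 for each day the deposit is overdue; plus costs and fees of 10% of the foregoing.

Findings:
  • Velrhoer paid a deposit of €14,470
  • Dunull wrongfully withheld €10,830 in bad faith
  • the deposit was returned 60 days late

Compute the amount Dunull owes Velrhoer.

Doubled: 2 × €10,830 = €21,660
Minimum €790: €21,660 meets the minimum, no increase.
Late-return penalty: 60 × €190 = €11,400
Damages plus late penalty: €21,660 + €11,400 = €33,060
Costs and fees: 10% of €33,060 = €3,306
Total recovery: €33,060 + €3,306 = €36,366

€36,366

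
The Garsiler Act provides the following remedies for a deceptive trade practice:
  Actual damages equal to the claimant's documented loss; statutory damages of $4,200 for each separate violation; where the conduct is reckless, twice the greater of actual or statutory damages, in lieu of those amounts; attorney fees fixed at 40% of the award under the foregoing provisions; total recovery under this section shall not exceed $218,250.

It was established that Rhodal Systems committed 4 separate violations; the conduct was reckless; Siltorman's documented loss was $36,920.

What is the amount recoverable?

Statutory damages: 4 × $4,200 = $16,800
Greater of actual damages ($36,920) or statutory damages ($16,800): $36,920
Doubled: 2 × $36,920 = $73,840
Attorney fees: 40% of $73,840 = $29,536
Total before cap: $73,840 + $29,536 = $103,376
Cap at $218,250: $103,376 is within the cap, no reduction.

$103,376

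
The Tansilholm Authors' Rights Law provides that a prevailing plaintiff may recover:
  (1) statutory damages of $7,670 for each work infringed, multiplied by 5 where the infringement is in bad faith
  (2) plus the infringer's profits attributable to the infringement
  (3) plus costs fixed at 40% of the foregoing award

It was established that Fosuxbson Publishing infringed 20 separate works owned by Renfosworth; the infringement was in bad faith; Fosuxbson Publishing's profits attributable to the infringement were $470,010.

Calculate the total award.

$1,731,814

Statutory damages: 20 × $7,670 = $153,400
Multiplied by 5: 5 × $153,400 = $767,000
Combined award: $767,000 + $470,010 = $1,237,010
Costs: 40% of $1,237,010 = $494,804
Award plus costs: $1,237,010 + $494,804 = $1,731,814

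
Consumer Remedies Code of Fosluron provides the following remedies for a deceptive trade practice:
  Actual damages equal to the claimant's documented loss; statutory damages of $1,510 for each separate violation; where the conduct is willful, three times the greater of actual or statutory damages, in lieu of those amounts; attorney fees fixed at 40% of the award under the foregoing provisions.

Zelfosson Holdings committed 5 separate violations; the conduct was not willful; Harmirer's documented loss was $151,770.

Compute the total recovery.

Statutory damages: 5 × $1,510 = $7,550
Conduct not willful: the in-lieu enhancement does not apply.
Actual plus statutory damages: $151,770 + $7,550 = $159,320
Attorney fees: 40% of $159,320 = $63,728
Total recovery: $159,320 + $63,728 = $223,048

$223,048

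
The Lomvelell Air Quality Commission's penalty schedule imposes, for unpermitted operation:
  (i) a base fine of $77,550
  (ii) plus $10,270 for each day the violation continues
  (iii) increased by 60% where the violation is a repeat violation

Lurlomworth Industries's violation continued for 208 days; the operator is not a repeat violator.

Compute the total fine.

Per-day component: 208 × $10,270 = $2,136,160
Base plus per-day: $77,550 + $2,136,160 = $2,213,710
The operator is not a repeat violator: no 60% increase.

Civil penalty: $2,213,710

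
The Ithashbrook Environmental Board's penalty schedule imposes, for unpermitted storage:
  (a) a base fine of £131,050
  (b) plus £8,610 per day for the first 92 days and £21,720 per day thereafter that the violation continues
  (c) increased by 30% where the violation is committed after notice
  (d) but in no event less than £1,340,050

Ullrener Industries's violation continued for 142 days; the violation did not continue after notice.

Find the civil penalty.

£2,009,170

First 92 days: 92 × £8,610 = £792,120
Remaining days: (142 − 92) × £21,720 = £1,086,000
Per-day component: £792,120 + £1,086,000 = £1,878,120
Base plus per-day: £131,050 + £1,878,120 = £2,009,170
The violation did not continue after notice: no 30% increase.
Minimum £1,340,050: £2,009,170 meets the minimum, no increase.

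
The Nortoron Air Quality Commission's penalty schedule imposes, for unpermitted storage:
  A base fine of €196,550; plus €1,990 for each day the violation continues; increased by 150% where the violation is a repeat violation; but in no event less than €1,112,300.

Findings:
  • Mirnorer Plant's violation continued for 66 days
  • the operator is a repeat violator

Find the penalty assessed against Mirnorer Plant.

Per-day component: 66 × €1,990 = €131,340
Base plus per-day: €196,550 + €131,340 = €327,890
Enhancement: 150% of €327,890 = €491,835
Enhanced fine: €327,890 + €491,835 = €819,725
Minimum €1,112,300: €819,725 is below the minimum → €1,112,300

€1,112,300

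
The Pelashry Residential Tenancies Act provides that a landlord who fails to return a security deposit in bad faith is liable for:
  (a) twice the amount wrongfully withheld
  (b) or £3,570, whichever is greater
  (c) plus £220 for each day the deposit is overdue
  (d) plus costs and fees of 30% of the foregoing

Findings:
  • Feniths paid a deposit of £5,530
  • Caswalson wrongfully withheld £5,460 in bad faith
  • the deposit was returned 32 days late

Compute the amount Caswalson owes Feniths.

Doubled: 2 × £5,460 = £10,920
Minimum £3,570: £10,920 meets the minimum, no increase.
Late-return penalty: 32 × £220 = £7,040
Damages plus late penalty: £10,920 + £7,040 = £17,960
Costs and fees: 30% of £17,960 = £5,388
Total recovery: £17,960 + £5,388 = £23,348

Recovery: £23,348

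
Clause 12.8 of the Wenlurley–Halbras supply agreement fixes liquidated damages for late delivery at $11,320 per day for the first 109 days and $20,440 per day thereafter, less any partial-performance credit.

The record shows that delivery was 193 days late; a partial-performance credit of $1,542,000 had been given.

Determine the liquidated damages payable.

First 109 days: 109 × $11,320 = $1,233,880
Remaining days: (193 − 109) × $20,440 = $1,716,960
Accrued per-day damages: $1,233,880 + $1,716,960 = $2,950,840
Less partial-performance credit: $2,950,840 − $1,542,000 = $1,408,840

$1,408,840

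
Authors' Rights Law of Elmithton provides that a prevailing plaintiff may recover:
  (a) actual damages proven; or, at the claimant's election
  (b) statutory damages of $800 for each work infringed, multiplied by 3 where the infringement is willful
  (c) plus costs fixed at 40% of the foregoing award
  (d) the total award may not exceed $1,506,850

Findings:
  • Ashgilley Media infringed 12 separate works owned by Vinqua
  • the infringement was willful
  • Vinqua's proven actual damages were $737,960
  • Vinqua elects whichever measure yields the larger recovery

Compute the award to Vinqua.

$1,033,144

Statutory damages: 12 × $800 = $9,600
Trebled: 3 × $9,600 = $28,800
Greater of actual damages ($737,960) or enhanced statutory damages ($28,800): $737,960
Costs: 40% of $737,960 = $295,184
Award plus costs: $737,960 + $295,184 = $1,033,144
Cap at $1,506,850: $1,033,144 is within the cap, no reduction.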